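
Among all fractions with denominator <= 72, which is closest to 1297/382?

146/43

Expand x = 1297/382 as a continued fraction with the Euclidean algorithm:
  1297 = 3*382 + 151, so a_0 = 3.
  382 = 2*151 + 80, so a_1 = 2.
  151 = 1*80 + 71, so a_2 = 1.
  80 = 1*71 + 9, so a_3 = 1.
  71 = 7*9 + 8, so a_4 = 7.
  9 = 1*8 + 1, so a_5 = 1.
  8 = 8*1 + 0, so a_6 = 8.
so x = [3; 2, 1, 1, 7, 1, 8].
Convergents (p_i = a_i*p_{i-1} + p_{i-2}, q_i = a_i*q_{i-1} + q_{i-2} with p_{-2}=0, p_{-1}=1, q_{-2}=1, q_{-1}=0), until the denominator exceeds 72:
  i=0: a_0=3, p_0 = 3*1 + 0 = 3, q_0 = 3*0 + 1 = 1.
  i=1: a_1=2, p_1 = 2*3 + 1 = 7, q_1 = 2*1 + 0 = 2.
  i=2: a_2=1, p_2 = 1*7 + 3 = 10, q_2 = 1*2 + 1 = 3.
  i=3: a_3=1, p_3 = 1*10 + 7 = 17, q_3 = 1*3 + 2 = 5.
  i=4: a_4=7, p_4 = 7*17 + 10 = 129, q_4 = 7*5 + 3 = 38.
  i=5: a_5=1, p_5 = 1*129 + 17 = 146, q_5 = 1*38 + 5 = 43.
  i=6: a_6=8, p_6 = 8*146 + 129 = 1297, q_6 = 8*43 + 38 = 382.
q_6 = 382 > 72, so the last convergent with denominator <= 72 is p_5/q_5 = 146/43.
The closest fraction with denominator <= 72 is either p_5/q_5 or the intermediate fraction (k*p_5 + p_4)/(k*q_5 + q_4) with the largest k >= 1 whose denominator stays <= 72; these approach x as k grows, and every other convergent or intermediate fraction in range is farther away.
Largest k: floor((72 - q_4)/q_5) = floor((72 - 38)/43) = 0.
Since k = 0, no intermediate fraction beyond p_5/q_5 has denominator <= 72, so the convergent 146/43 is the closest (its error is |1297*43 - 146*382|/(382*43) = 1/16426).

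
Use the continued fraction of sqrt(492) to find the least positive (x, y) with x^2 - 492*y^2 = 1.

First expand sqrt(492) as a continued fraction. With x_i = (sqrt(492) + m_i)/d_i and (m_0, d_0) = (0, 1): a_0 = floor(sqrt(492)) = 22, since 22^2 = 484 <= 492 < 529 = 23^2.
Iterate m_{i+1} = d_i*a_i - m_i, d_{i+1} = (492 - m_{i+1}^2)/d_i, a_{i+1} = floor((a_0 + m_{i+1})/d_{i+1}):
  m_1 = 1*22 - 0 = 22, d_1 = (492 - 22^2)/1 = 8/1 = 8, a_1 = floor((22 + 22)/8) = 5.
  m_2 = 8*5 - 22 = 18, d_2 = (492 - 18^2)/8 = 168/8 = 21, a_2 = floor((22 + 18)/21) = 1.
  m_3 = 21*1 - 18 = 3, d_3 = (492 - 3^2)/21 = 483/21 = 23, a_3 = floor((22 + 3)/23) = 1.
  m_4 = 23*1 - 3 = 20, d_4 = (492 - 20^2)/23 = 92/23 = 4, a_4 = floor((22 + 20)/4) = 10.
  m_5 = 4*10 - 20 = 20, d_5 = (492 - 20^2)/4 = 92/4 = 23, a_5 = floor((22 + 20)/23) = 1.
  m_6 = 23*1 - 20 = 3, d_6 = (492 - 3^2)/23 = 483/23 = 21, a_6 = floor((22 + 3)/21) = 1.
  m_7 = 21*1 - 3 = 18, d_7 = (492 - 18^2)/21 = 168/21 = 8, a_7 = floor((22 + 18)/8) = 5.
  m_8 = 8*5 - 18 = 22, d_8 = (492 - 22^2)/8 = 8/8 = 1, a_8 = floor((22 + 22)/1) = 44.
  m_9 = 1*44 - 22 = 22, d_9 = (492 - 22^2)/1 = 8/1 = 8: (m_9, d_9) = (m_1, d_1) = (22, 8), so from here the quotients repeat a_1, ..., a_8; the period length is 8.
So sqrt(492) = [22; (5, 1, 1, 10, 1, 1, 5, 44)] with period length k = 8.
k is even, so the fundamental solution of x^2 - 492y^2 = 1 is (p_{k-1}, q_{k-1}) = (p_7, q_7); compute convergents through index 7.
Convergents (p_i = a_i*p_{i-1} + p_{i-2}, q_i = a_i*q_{i-1} + q_{i-2} with p_{-2}=0, p_{-1}=1, q_{-2}=1, q_{-1}=0):
  i=0: a_0=22, p_0 = 22*1 + 0 = 22, q_0 = 22*0 + 1 = 1.
  i=1: a_1=5, p_1 = 5*22 + 1 = 111, q_1 = 5*1 + 0 = 5.
  i=2: a_2=1, p_2 = 1*111 + 22 = 133, q_2 = 1*5 + 1 = 6.
  i=3: a_3=1, p_3 = 1*133 + 111 = 244, q_3 = 1*6 + 5 = 11.
  i=4: a_4=10, p_4 = 10*244 + 133 = 2573, q_4 = 10*11 + 6 = 116.
  i=5: a_5=1, p_5 = 1*2573 + 244 = 2817, q_5 = 1*116 + 11 = 127.
  i=6: a_6=1, p_6 = 1*2817 + 2573 = 5390, q_6 = 1*127 + 116 = 243.
  i=7: a_7=5, p_7 = 5*5390 + 2817 = 29767, q_7 = 5*243 + 127 = 1342.
Check: 29767^2 - 492*1342^2 = 886074289 - 886074288 = 1, so (x, y) = (29767, 1342) solves the equation, and by the theorem it is the least positive solution.

(x, y) = (29767, 1342)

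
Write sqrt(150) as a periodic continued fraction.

Write x_i = (sqrt(150) + m_i)/d_i with (m_0, d_0) = (0, 1). a_0 = floor(sqrt(150)) = 12, since 12^2 = 144 <= 150 < 169 = 13^2.
Iterate m_{i+1} = d_i*a_i - m_i, d_{i+1} = (150 - m_{i+1}^2)/d_i, a_{i+1} = floor((a_0 + m_{i+1})/d_{i+1}):
  m_1 = 1*12 - 0 = 12, d_1 = (150 - 12^2)/1 = 6/1 = 6, a_1 = floor((12 + 12)/6) = 4.
  m_2 = 6*4 - 12 = 12, d_2 = (150 - 12^2)/6 = 6/6 = 1, a_2 = floor((12 + 12)/1) = 24.
  m_3 = 1*24 - 12 = 12, d_3 = (150 - 12^2)/1 = 6/1 = 6: (m_3, d_3) = (m_1, d_1) = (12, 6), so from here the quotients repeat a_1, a_2; the period length is 2.
Hence the expansion of sqrt(150) is a_0 = 12 followed by the repeating block 4, 24 (period 2).

[12; (4, 24)]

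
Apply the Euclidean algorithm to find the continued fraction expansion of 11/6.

[1; 1, 5]

Run the Euclidean algorithm on 11 and 6; the successive quotients are the partial quotients a_0, a_1, ... (each step inverts the fractional part left over by the previous one):
  11 = 1*6 + 5, so a_0 = 1.
  6 = 1*5 + 1, so a_1 = 1.
  5 = 5*1 + 0, so a_2 = 5.
The remainder reaches 0 after 3 divisions, so the expansion has 3 partial quotients, read off in order.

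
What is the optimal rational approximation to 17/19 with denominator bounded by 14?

9/10

Expand x = 17/19 as a continued fraction with the Euclidean algorithm:
  17 = 0*19 + 17, so a_0 = 0.
  19 = 1*17 + 2, so a_1 = 1.
  17 = 8*2 + 1, so a_2 = 8.
  2 = 2*1 + 0, so a_3 = 2.
so x = [0; 1, 8, 2].
Convergents (p_i = a_i*p_{i-1} + p_{i-2}, q_i = a_i*q_{i-1} + q_{i-2} with p_{-2}=0, p_{-1}=1, q_{-2}=1, q_{-1}=0), until the denominator exceeds 14:
  i=0: a_0=0, p_0 = 0*1 + 0 = 0, q_0 = 0*0 + 1 = 1.
  i=1: a_1=1, p_1 = 1*0 + 1 = 1, q_1 = 1*1 + 0 = 1.
  i=2: a_2=8, p_2 = 8*1 + 0 = 8, q_2 = 8*1 + 1 = 9.
  i=3: a_3=2, p_3 = 2*8 + 1 = 17, q_3 = 2*9 + 1 = 19.
q_3 = 19 > 14, so the last convergent with denominator <= 14 is p_2/q_2 = 8/9.
The closest fraction with denominator <= 14 is either p_2/q_2 or the intermediate fraction (k*p_2 + p_1)/(k*q_2 + q_1) with the largest k >= 1 whose denominator stays <= 14; these approach x as k grows, and every other convergent or intermediate fraction in range is farther away.
Largest k: floor((14 - q_1)/q_2) = floor((14 - 1)/9) = 1.
That gives (1*8 + 1)/(1*9 + 1) = 9/10.
Compare the errors: |x - 8/9| = |17*9 - 8*19|/(19*9) = 1/171, and |x - 9/10| = |17*10 - 9*19|/(19*10) = 1/190.
Cross-multiplying, 1*171 = 171 < 190 = 1*190, so 1/190 is smaller: the intermediate fraction 9/10 is closer to x than 8/9.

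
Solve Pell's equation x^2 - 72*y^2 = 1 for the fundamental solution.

First expand sqrt(72) as a continued fraction. With x_i = (sqrt(72) + m_i)/d_i and (m_0, d_0) = (0, 1): a_0 = floor(sqrt(72)) = 8, since 8^2 = 64 <= 72 < 81 = 9^2.
Iterate m_{i+1} = d_i*a_i - m_i, d_{i+1} = (72 - m_{i+1}^2)/d_i, a_{i+1} = floor((a_0 + m_{i+1})/d_{i+1}):
  m_1 = 1*8 - 0 = 8, d_1 = (72 - 8^2)/1 = 8/1 = 8, a_1 = floor((8 + 8)/8) = 2.
  m_2 = 8*2 - 8 = 8, d_2 = (72 - 8^2)/8 = 8/8 = 1, a_2 = floor((8 + 8)/1) = 16.
  m_3 = 1*16 - 8 = 8, d_3 = (72 - 8^2)/1 = 8/1 = 8: (m_3, d_3) = (m_1, d_1) = (8, 8), so from here the quotients repeat a_1, a_2; the period length is 2.
So sqrt(72) = [8; (2, 16)] with period length k = 2.
k is even, so the fundamental solution of x^2 - 72y^2 = 1 is (p_{k-1}, q_{k-1}) = (p_1, q_1); compute convergents through index 1.
Convergents (p_i = a_i*p_{i-1} + p_{i-2}, q_i = a_i*q_{i-1} + q_{i-2} with p_{-2}=0, p_{-1}=1, q_{-2}=1, q_{-1}=0):
  i=0: a_0=8, p_0 = 8*1 + 0 = 8, q_0 = 8*0 + 1 = 1.
  i=1: a_1=2, p_1 = 2*8 + 1 = 17, q_1 = 2*1 + 0 = 2.
Check: 17^2 - 72*2^2 = 289 - 288 = 1, so (x, y) = (17, 2) solves the equation, and by the theorem it is the least positive solution.

(x, y) = (17, 2)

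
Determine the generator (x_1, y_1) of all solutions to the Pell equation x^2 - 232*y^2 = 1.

(x, y) = (19603, 1287)

First expand sqrt(232) as a continued fraction. With x_i = (sqrt(232) + m_i)/d_i and (m_0, d_0) = (0, 1): a_0 = floor(sqrt(232)) = 15, since 15^2 = 225 <= 232 < 256 = 16^2.
Iterate m_{i+1} = d_i*a_i - m_i, d_{i+1} = (232 - m_{i+1}^2)/d_i, a_{i+1} = floor((a_0 + m_{i+1})/d_{i+1}):
  m_1 = 1*15 - 0 = 15, d_1 = (232 - 15^2)/1 = 7/1 = 7, a_1 = floor((15 + 15)/7) = 4.
  m_2 = 7*4 - 15 = 13, d_2 = (232 - 13^2)/7 = 63/7 = 9, a_2 = floor((15 + 13)/9) = 3.
  m_3 = 9*3 - 13 = 14, d_3 = (232 - 14^2)/9 = 36/9 = 4, a_3 = floor((15 + 14)/4) = 7.
  m_4 = 4*7 - 14 = 14, d_4 = (232 - 14^2)/4 = 36/4 = 9, a_4 = floor((15 + 14)/9) = 3.
  m_5 = 9*3 - 14 = 13, d_5 = (232 - 13^2)/9 = 63/9 = 7, a_5 = floor((15 + 13)/7) = 4.
  m_6 = 7*4 - 13 = 15, d_6 = (232 - 15^2)/7 = 7/7 = 1, a_6 = floor((15 + 15)/1) = 30.
  m_7 = 1*30 - 15 = 15, d_7 = (232 - 15^2)/1 = 7/1 = 7: (m_7, d_7) = (m_1, d_1) = (15, 7), so from here the quotients repeat a_1, ..., a_6; the period length is 6.
So sqrt(232) = [15; (4, 3, 7, 3, 4, 30)] with period length k = 6.
k is even, so the fundamental solution of x^2 - 232y^2 = 1 is (p_{k-1}, q_{k-1}) = (p_5, q_5); compute convergents through index 5.
Convergents (p_i = a_i*p_{i-1} + p_{i-2}, q_i = a_i*q_{i-1} + q_{i-2} with p_{-2}=0, p_{-1}=1, q_{-2}=1, q_{-1}=0):
  i=0: a_0=15, p_0 = 15*1 + 0 = 15, q_0 = 15*0 + 1 = 1.
  i=1: a_1=4, p_1 = 4*15 + 1 = 61, q_1 = 4*1 + 0 = 4.
  i=2: a_2=3, p_2 = 3*61 + 15 = 198, q_2 = 3*4 + 1 = 13.
  i=3: a_3=7, p_3 = 7*198 + 61 = 1447, q_3 = 7*13 + 4 = 95.
  i=4: a_4=3, p_4 = 3*1447 + 198 = 4539, q_4 = 3*95 + 13 = 298.
  i=5: a_5=4, p_5 = 4*4539 + 1447 = 19603, q_5 = 4*298 + 95 = 1287.
Check: 19603^2 - 232*1287^2 = 384277609 - 384277608 = 1, so (x, y) = (19603, 1287) solves the equation, and by the theorem it is the least positive solution.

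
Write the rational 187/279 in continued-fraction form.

[0; 1, 2, 30, 1, 2]

Run the Euclidean algorithm on 187 and 279; the successive quotients are the partial quotients a_0, a_1, ... (each step inverts the fractional part left over by the previous one):
  187 = 0*279 + 187, so a_0 = 0.
  279 = 1*187 + 92, so a_1 = 1.
  187 = 2*92 + 3, so a_2 = 2.
  92 = 30*3 + 2, so a_3 = 30.
  3 = 1*2 + 1, so a_4 = 1.
  2 = 2*1 + 0, so a_5 = 2.
The remainder reaches 0 after 6 divisions, so the expansion has 6 partial quotients, read off in order.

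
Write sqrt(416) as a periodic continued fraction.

Write x_i = (sqrt(416) + m_i)/d_i with (m_0, d_0) = (0, 1). a_0 = floor(sqrt(416)) = 20, since 20^2 = 400 <= 416 < 441 = 21^2.
Iterate m_{i+1} = d_i*a_i - m_i, d_{i+1} = (416 - m_{i+1}^2)/d_i, a_{i+1} = floor((a_0 + m_{i+1})/d_{i+1}):
  m_1 = 1*20 - 0 = 20, d_1 = (416 - 20^2)/1 = 16/1 = 16, a_1 = floor((20 + 20)/16) = 2.
  m_2 = 16*2 - 20 = 12, d_2 = (416 - 12^2)/16 = 272/16 = 17, a_2 = floor((20 + 12)/17) = 1.
  m_3 = 17*1 - 12 = 5, d_3 = (416 - 5^2)/17 = 391/17 = 23, a_3 = floor((20 + 5)/23) = 1.
  m_4 = 23*1 - 5 = 18, d_4 = (416 - 18^2)/23 = 92/23 = 4, a_4 = floor((20 + 18)/4) = 9.
  m_5 = 4*9 - 18 = 18, d_5 = (416 - 18^2)/4 = 92/4 = 23, a_5 = floor((20 + 18)/23) = 1.
  m_6 = 23*1 - 18 = 5, d_6 = (416 - 5^2)/23 = 391/23 = 17, a_6 = floor((20 + 5)/17) = 1.
  m_7 = 17*1 - 5 = 12, d_7 = (416 - 12^2)/17 = 272/17 = 16, a_7 = floor((20 + 12)/16) = 2.
  m_8 = 16*2 - 12 = 20, d_8 = (416 - 20^2)/16 = 16/16 = 1, a_8 = floor((20 + 20)/1) = 40.
  m_9 = 1*40 - 20 = 20, d_9 = (416 - 20^2)/1 = 16/1 = 16: (m_9, d_9) = (m_1, d_1) = (20, 16), so from here the quotients repeat a_1, ..., a_8; the period length is 8.
Hence the expansion of sqrt(416) is a_0 = 20 followed by the repeating block 2, 1, 1, 9, 1, 1, 2, 40 (period 8).

[20; (2, 1, 1, 9, 1, 1, 2, 40)]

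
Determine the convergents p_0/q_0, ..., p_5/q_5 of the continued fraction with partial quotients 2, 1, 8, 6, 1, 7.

Using the convergent recurrence p_i = a_i*p_{i-1} + p_{i-2}, q_i = a_i*q_{i-1} + q_{i-2} with p_{-2}=0, p_{-1}=1, q_{-2}=1, q_{-1}=0:
  i=0: a_0=2, p_0 = 2*1 + 0 = 2, q_0 = 2*0 + 1 = 1.
  i=1: a_1=1, p_1 = 1*2 + 1 = 3, q_1 = 1*1 + 0 = 1.
  i=2: a_2=8, p_2 = 8*3 + 2 = 26, q_2 = 8*1 + 1 = 9.
  i=3: a_3=6, p_3 = 6*26 + 3 = 159, q_3 = 6*9 + 1 = 55.
  i=4: a_4=1, p_4 = 1*159 + 26 = 185, q_4 = 1*55 + 9 = 64.
  i=5: a_5=7, p_5 = 7*185 + 159 = 1454, q_5 = 7*64 + 55 = 503.

2/1, 3/1, 26/9, 159/55, 185/64, 1454/503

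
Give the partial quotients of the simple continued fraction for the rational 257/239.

[1; 13, 3, 1, 1, 2]

Run the Euclidean algorithm on 257 and 239; the successive quotients are the partial quotients a_0, a_1, ... (each step inverts the fractional part left over by the previous one):
  257 = 1*239 + 18, so a_0 = 1.
  239 = 13*18 + 5, so a_1 = 13.
  18 = 3*5 + 3, so a_2 = 3.
  5 = 1*3 + 2, so a_3 = 1.
  3 = 1*2 + 1, so a_4 = 1.
  2 = 2*1 + 0, so a_5 = 2.
The remainder reaches 0 after 6 divisions, so the expansion has 6 partial quotients, read off in order.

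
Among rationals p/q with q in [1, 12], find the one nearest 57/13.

35/8

Expand x = 57/13 as a continued fraction with the Euclidean algorithm:
  57 = 4*13 + 5, so a_0 = 4.
  13 = 2*5 + 3, so a_1 = 2.
  5 = 1*3 + 2, so a_2 = 1.
  3 = 1*2 + 1, so a_3 = 1.
  2 = 2*1 + 0, so a_4 = 2.
so x = [4; 2, 1, 1, 2].
Convergents (p_i = a_i*p_{i-1} + p_{i-2}, q_i = a_i*q_{i-1} + q_{i-2} with p_{-2}=0, p_{-1}=1, q_{-2}=1, q_{-1}=0), until the denominator exceeds 12:
  i=0: a_0=4, p_0 = 4*1 + 0 = 4, q_0 = 4*0 + 1 = 1.
  i=1: a_1=2, p_1 = 2*4 + 1 = 9, q_1 = 2*1 + 0 = 2.
  i=2: a_2=1, p_2 = 1*9 + 4 = 13, q_2 = 1*2 + 1 = 3.
  i=3: a_3=1, p_3 = 1*13 + 9 = 22, q_3 = 1*3 + 2 = 5.
  i=4: a_4=2, p_4 = 2*22 + 13 = 57, q_4 = 2*5 + 3 = 13.
q_4 = 13 > 12, so the last convergent with denominator <= 12 is p_3/q_3 = 22/5.
The closest fraction with denominator <= 12 is either p_3/q_3 or the intermediate fraction (k*p_3 + p_2)/(k*q_3 + q_2) with the largest k >= 1 whose denominator stays <= 12; these approach x as k grows, and every other convergent or intermediate fraction in range is farther away.
Largest k: floor((12 - q_2)/q_3) = floor((12 - 3)/5) = 1.
That gives (1*22 + 13)/(1*5 + 3) = 35/8.
Compare the errors: |x - 22/5| = |57*5 - 22*13|/(13*5) = 1/65, and |x - 35/8| = |57*8 - 35*13|/(13*8) = 1/104.
Cross-multiplying, 1*65 = 65 < 104 = 1*104, so 1/104 is smaller: the intermediate fraction 35/8 is closer to x than 22/5.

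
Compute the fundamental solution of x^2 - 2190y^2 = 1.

First expand sqrt(2190) as a continued fraction. With x_i = (sqrt(2190) + m_i)/d_i and (m_0, d_0) = (0, 1): a_0 = floor(sqrt(2190)) = 46, since 46^2 = 2116 <= 2190 < 2209 = 47^2.
Iterate m_{i+1} = d_i*a_i - m_i, d_{i+1} = (2190 - m_{i+1}^2)/d_i, a_{i+1} = floor((a_0 + m_{i+1})/d_{i+1}):
  m_1 = 1*46 - 0 = 46, d_1 = (2190 - 46^2)/1 = 74/1 = 74, a_1 = floor((46 + 46)/74) = 1.
  m_2 = 74*1 - 46 = 28, d_2 = (2190 - 28^2)/74 = 1406/74 = 19, a_2 = floor((46 + 28)/19) = 3.
  m_3 = 19*3 - 28 = 29, d_3 = (2190 - 29^2)/19 = 1349/19 = 71, a_3 = floor((46 + 29)/71) = 1.
  m_4 = 71*1 - 29 = 42, d_4 = (2190 - 42^2)/71 = 426/71 = 6, a_4 = floor((46 + 42)/6) = 14.
  m_5 = 6*14 - 42 = 42, d_5 = (2190 - 42^2)/6 = 426/6 = 71, a_5 = floor((46 + 42)/71) = 1.
  m_6 = 71*1 - 42 = 29, d_6 = (2190 - 29^2)/71 = 1349/71 = 19, a_6 = floor((46 + 29)/19) = 3.
  m_7 = 19*3 - 29 = 28, d_7 = (2190 - 28^2)/19 = 1406/19 = 74, a_7 = floor((46 + 28)/74) = 1.
  m_8 = 74*1 - 28 = 46, d_8 = (2190 - 46^2)/74 = 74/74 = 1, a_8 = floor((46 + 46)/1) = 92.
  m_9 = 1*92 - 46 = 46, d_9 = (2190 - 46^2)/1 = 74/1 = 74: (m_9, d_9) = (m_1, d_1) = (46, 74), so from here the quotients repeat a_1, ..., a_8; the period length is 8.
So sqrt(2190) = [46; (1, 3, 1, 14, 1, 3, 1, 92)] with period length k = 8.
k is even, so the fundamental solution of x^2 - 2190y^2 = 1 is (p_{k-1}, q_{k-1}) = (p_7, q_7); compute convergents through index 7.
Convergents (p_i = a_i*p_{i-1} + p_{i-2}, q_i = a_i*q_{i-1} + q_{i-2} with p_{-2}=0, p_{-1}=1, q_{-2}=1, q_{-1}=0):
  i=0: a_0=46, p_0 = 46*1 + 0 = 46, q_0 = 46*0 + 1 = 1.
  i=1: a_1=1, p_1 = 1*46 + 1 = 47, q_1 = 1*1 + 0 = 1.
  i=2: a_2=3, p_2 = 3*47 + 46 = 187, q_2 = 3*1 + 1 = 4.
  i=3: a_3=1, p_3 = 1*187 + 47 = 234, q_3 = 1*4 + 1 = 5.
  i=4: a_4=14, p_4 = 14*234 + 187 = 3463, q_4 = 14*5 + 4 = 74.
  i=5: a_5=1, p_5 = 1*3463 + 234 = 3697, q_5 = 1*74 + 5 = 79.
  i=6: a_6=3, p_6 = 3*3697 + 3463 = 14554, q_6 = 3*79 + 74 = 311.
  i=7: a_7=1, p_7 = 1*14554 + 3697 = 18251, q_7 = 1*311 + 79 = 390.
Check: 18251^2 - 2190*390^2 = 333099001 - 333099000 = 1, so (x, y) = (18251, 390) solves the equation, and by the theorem it is the least positive solution.

(x, y) = (18251, 390)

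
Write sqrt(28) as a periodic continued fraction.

[5; (3, 2, 3, 10)]

Write x_i = (sqrt(28) + m_i)/d_i with (m_0, d_0) = (0, 1). a_0 = floor(sqrt(28)) = 5, since 5^2 = 25 <= 28 < 36 = 6^2.
Iterate m_{i+1} = d_i*a_i - m_i, d_{i+1} = (28 - m_{i+1}^2)/d_i, a_{i+1} = floor((a_0 + m_{i+1})/d_{i+1}):
  m_1 = 1*5 - 0 = 5, d_1 = (28 - 5^2)/1 = 3/1 = 3, a_1 = floor((5 + 5)/3) = 3.
  m_2 = 3*3 - 5 = 4, d_2 = (28 - 4^2)/3 = 12/3 = 4, a_2 = floor((5 + 4)/4) = 2.
  m_3 = 4*2 - 4 = 4, d_3 = (28 - 4^2)/4 = 12/4 = 3, a_3 = floor((5 + 4)/3) = 3.
  m_4 = 3*3 - 4 = 5, d_4 = (28 - 5^2)/3 = 3/3 = 1, a_4 = floor((5 + 5)/1) = 10.
  m_5 = 1*10 - 5 = 5, d_5 = (28 - 5^2)/1 = 3/1 = 3: (m_5, d_5) = (m_1, d_1) = (5, 3), so from here the quotients repeat a_1, ..., a_4; the period length is 4.
Hence the expansion of sqrt(28) is a_0 = 5 followed by the repeating block 3, 2, 3, 10 (period 4).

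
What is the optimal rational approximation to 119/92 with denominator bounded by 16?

Expand x = 119/92 as a continued fraction with the Euclidean algorithm:
  119 = 1*92 + 27, so a_0 = 1.
  92 = 3*27 + 11, so a_1 = 3.
  27 = 2*11 + 5, so a_2 = 2.
  11 = 2*5 + 1, so a_3 = 2.
  5 = 5*1 + 0, so a_4 = 5.
so x = [1; 3, 2, 2, 5].
Convergents (p_i = a_i*p_{i-1} + p_{i-2}, q_i = a_i*q_{i-1} + q_{i-2} with p_{-2}=0, p_{-1}=1, q_{-2}=1, q_{-1}=0), until the denominator exceeds 16:
  i=0: a_0=1, p_0 = 1*1 + 0 = 1, q_0 = 1*0 + 1 = 1.
  i=1: a_1=3, p_1 = 3*1 + 1 = 4, q_1 = 3*1 + 0 = 3.
  i=2: a_2=2, p_2 = 2*4 + 1 = 9, q_2 = 2*3 + 1 = 7.
  i=3: a_3=2, p_3 = 2*9 + 4 = 22, q_3 = 2*7 + 3 = 17.
q_3 = 17 > 16, so the last convergent with denominator <= 16 is p_2/q_2 = 9/7.
The closest fraction with denominator <= 16 is either p_2/q_2 or the intermediate fraction (k*p_2 + p_1)/(k*q_2 + q_1) with the largest k >= 1 whose denominator stays <= 16; these approach x as k grows, and every other convergent or intermediate fraction in range is farther away.
Largest k: floor((16 - q_1)/q_2) = floor((16 - 3)/7) = 1.
That gives (1*9 + 4)/(1*7 + 3) = 13/10.
Compare the errors: |x - 9/7| = |119*7 - 9*92|/(92*7) = 5/644, and |x - 13/10| = |119*10 - 13*92|/(92*10) = 6/920.
Cross-multiplying, 6*644 = 3864 < 4600 = 5*920, so 6/920 is smaller: the intermediate fraction 13/10 is closer to x than 9/7.

13/10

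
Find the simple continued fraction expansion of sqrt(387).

Write x_i = (sqrt(387) + m_i)/d_i with (m_0, d_0) = (0, 1). a_0 = floor(sqrt(387)) = 19, since 19^2 = 361 <= 387 < 400 = 20^2.
Iterate m_{i+1} = d_i*a_i - m_i, d_{i+1} = (387 - m_{i+1}^2)/d_i, a_{i+1} = floor((a_0 + m_{i+1})/d_{i+1}):
  m_1 = 1*19 - 0 = 19, d_1 = (387 - 19^2)/1 = 26/1 = 26, a_1 = floor((19 + 19)/26) = 1.
  m_2 = 26*1 - 19 = 7, d_2 = (387 - 7^2)/26 = 338/26 = 13, a_2 = floor((19 + 7)/13) = 2.
  m_3 = 13*2 - 7 = 19, d_3 = (387 - 19^2)/13 = 26/13 = 2, a_3 = floor((19 + 19)/2) = 19.
  m_4 = 2*19 - 19 = 19, d_4 = (387 - 19^2)/2 = 26/2 = 13, a_4 = floor((19 + 19)/13) = 2.
  m_5 = 13*2 - 19 = 7, d_5 = (387 - 7^2)/13 = 338/13 = 26, a_5 = floor((19 + 7)/26) = 1.
  m_6 = 26*1 - 7 = 19, d_6 = (387 - 19^2)/26 = 26/26 = 1, a_6 = floor((19 + 19)/1) = 38.
  m_7 = 1*38 - 19 = 19, d_7 = (387 - 19^2)/1 = 26/1 = 26: (m_7, d_7) = (m_1, d_1) = (19, 26), so from here the quotients repeat a_1, ..., a_6; the period length is 6.
Hence the expansion of sqrt(387) is a_0 = 19 followed by the repeating block 1, 2, 19, 2, 1, 38 (period 6).

[19; (1, 2, 19, 2, 1, 38)]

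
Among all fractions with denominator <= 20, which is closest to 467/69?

88/13

Expand x = 467/69 as a continued fraction with the Euclidean algorithm:
  467 = 6*69 + 53, so a_0 = 6.
  69 = 1*53 + 16, so a_1 = 1.
  53 = 3*16 + 5, so a_2 = 3.
  16 = 3*5 + 1, so a_3 = 3.
  5 = 5*1 + 0, so a_4 = 5.
so x = [6; 1, 3, 3, 5].
Convergents (p_i = a_i*p_{i-1} + p_{i-2}, q_i = a_i*q_{i-1} + q_{i-2} with p_{-2}=0, p_{-1}=1, q_{-2}=1, q_{-1}=0), until the denominator exceeds 20:
  i=0: a_0=6, p_0 = 6*1 + 0 = 6, q_0 = 6*0 + 1 = 1.
  i=1: a_1=1, p_1 = 1*6 + 1 = 7, q_1 = 1*1 + 0 = 1.
  i=2: a_2=3, p_2 = 3*7 + 6 = 27, q_2 = 3*1 + 1 = 4.
  i=3: a_3=3, p_3 = 3*27 + 7 = 88, q_3 = 3*4 + 1 = 13.
  i=4: a_4=5, p_4 = 5*88 + 27 = 467, q_4 = 5*13 + 4 = 69.
q_4 = 69 > 20, so the last convergent with denominator <= 20 is p_3/q_3 = 88/13.
The closest fraction with denominator <= 20 is either p_3/q_3 or the intermediate fraction (k*p_3 + p_2)/(k*q_3 + q_2) with the largest k >= 1 whose denominator stays <= 20; these approach x as k grows, and every other convergent or intermediate fraction in range is farther away.
Largest k: floor((20 - q_2)/q_3) = floor((20 - 4)/13) = 1.
That gives (1*88 + 27)/(1*13 + 4) = 115/17.
Compare the errors: |x - 88/13| = |467*13 - 88*69|/(69*13) = 1/897, and |x - 115/17| = |467*17 - 115*69|/(69*17) = 4/1173.
Cross-multiplying, 1*1173 = 1173 < 3588 = 4*897, so 1/897 is smaller: the convergent 88/13 is closer to x than 115/17.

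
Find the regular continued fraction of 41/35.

Run the Euclidean algorithm on 41 and 35; the successive quotients are the partial quotients a_0, a_1, ... (each step inverts the fractional part left over by the previous one):
  41 = 1*35 + 6, so a_0 = 1.
  35 = 5*6 + 5, so a_1 = 5.
  6 = 1*5 + 1, so a_2 = 1.
  5 = 5*1 + 0, so a_3 = 5.
The remainder reaches 0 after 4 divisions, so the expansion has 4 partial quotients, read off in order.

[1; 5, 1, 5]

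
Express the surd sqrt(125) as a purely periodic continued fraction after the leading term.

Write x_i = (sqrt(125) + m_i)/d_i with (m_0, d_0) = (0, 1). a_0 = floor(sqrt(125)) = 11, since 11^2 = 121 <= 125 < 144 = 12^2.
Iterate m_{i+1} = d_i*a_i - m_i, d_{i+1} = (125 - m_{i+1}^2)/d_i, a_{i+1} = floor((a_0 + m_{i+1})/d_{i+1}):
  m_1 = 1*11 - 0 = 11, d_1 = (125 - 11^2)/1 = 4/1 = 4, a_1 = floor((11 + 11)/4) = 5.
  m_2 = 4*5 - 11 = 9, d_2 = (125 - 9^2)/4 = 44/4 = 11, a_2 = floor((11 + 9)/11) = 1.
  m_3 = 11*1 - 9 = 2, d_3 = (125 - 2^2)/11 = 121/11 = 11, a_3 = floor((11 + 2)/11) = 1.
  m_4 = 11*1 - 2 = 9, d_4 = (125 - 9^2)/11 = 44/11 = 4, a_4 = floor((11 + 9)/4) = 5.
  m_5 = 4*5 - 9 = 11, d_5 = (125 - 11^2)/4 = 4/4 = 1, a_5 = floor((11 + 11)/1) = 22.
  m_6 = 1*22 - 11 = 11, d_6 = (125 - 11^2)/1 = 4/1 = 4: (m_6, d_6) = (m_1, d_1) = (11, 4), so from here the quotients repeat a_1, ..., a_5; the period length is 5.
Hence the expansion of sqrt(125) is a_0 = 11 followed by the repeating block 5, 1, 1, 5, 22 (period 5).

[11; (5, 1, 1, 5, 22)]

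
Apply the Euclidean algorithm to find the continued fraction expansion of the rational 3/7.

Run the Euclidean algorithm on 3 and 7; the successive quotients are the partial quotients a_0, a_1, ... (each step inverts the fractional part left over by the previous one):
  3 = 0*7 + 3, so a_0 = 0.
  7 = 2*3 + 1, so a_1 = 2.
  3 = 3*1 + 0, so a_2 = 3.
The remainder reaches 0 after 3 divisions, so the expansion has 3 partial quotients, read off in order.

[0; 2, 3]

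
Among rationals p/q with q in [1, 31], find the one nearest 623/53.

Expand x = 623/53 as a continued fraction with the Euclidean algorithm:
  623 = 11*53 + 40, so a_0 = 11.
  53 = 1*40 + 13, so a_1 = 1.
  40 = 3*13 + 1, so a_2 = 3.
  13 = 13*1 + 0, so a_3 = 13.
so x = [11; 1, 3, 13].
Convergents (p_i = a_i*p_{i-1} + p_{i-2}, q_i = a_i*q_{i-1} + q_{i-2} with p_{-2}=0, p_{-1}=1, q_{-2}=1, q_{-1}=0), until the denominator exceeds 31:
  i=0: a_0=11, p_0 = 11*1 + 0 = 11, q_0 = 11*0 + 1 = 1.
  i=1: a_1=1, p_1 = 1*11 + 1 = 12, q_1 = 1*1 + 0 = 1.
  i=2: a_2=3, p_2 = 3*12 + 11 = 47, q_2 = 3*1 + 1 = 4.
  i=3: a_3=13, p_3 = 13*47 + 12 = 623, q_3 = 13*4 + 1 = 53.
q_3 = 53 > 31, so the last convergent with denominator <= 31 is p_2/q_2 = 47/4.
The closest fraction with denominator <= 31 is either p_2/q_2 or the intermediate fraction (k*p_2 + p_1)/(k*q_2 + q_1) with the largest k >= 1 whose denominator stays <= 31; these approach x as k grows, and every other convergent or intermediate fraction in range is farther away.
Largest k: floor((31 - q_1)/q_2) = floor((31 - 1)/4) = 7.
That gives (7*47 + 12)/(7*4 + 1) = 341/29.
Compare the errors: |x - 47/4| = |623*4 - 47*53|/(53*4) = 1/212, and |x - 341/29| = |623*29 - 341*53|/(53*29) = 6/1537.
Cross-multiplying, 6*212 = 1272 < 1537 = 1*1537, so 6/1537 is smaller: the intermediate fraction 341/29 is closer to x than 47/4.

341/29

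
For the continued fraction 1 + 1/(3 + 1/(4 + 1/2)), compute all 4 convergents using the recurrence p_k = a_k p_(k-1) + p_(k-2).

1/1, 4/3, 17/13, 38/29

Using the convergent recurrence p_i = a_i*p_{i-1} + p_{i-2}, q_i = a_i*q_{i-1} + q_{i-2} with p_{-2}=0, p_{-1}=1, q_{-2}=1, q_{-1}=0:
  i=0: a_0=1, p_0 = 1*1 + 0 = 1, q_0 = 1*0 + 1 = 1.
  i=1: a_1=3, p_1 = 3*1 + 1 = 4, q_1 = 3*1 + 0 = 3.
  i=2: a_2=4, p_2 = 4*4 + 1 = 17, q_2 = 4*3 + 1 = 13.
  i=3: a_3=2, p_3 = 2*17 + 4 = 38, q_3 = 2*13 + 3 = 29.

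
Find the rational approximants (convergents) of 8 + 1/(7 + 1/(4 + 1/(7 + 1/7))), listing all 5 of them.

8/1, 57/7, 236/29, 1709/210, 12199/1499

Using the convergent recurrence p_i = a_i*p_{i-1} + p_{i-2}, q_i = a_i*q_{i-1} + q_{i-2} with p_{-2}=0, p_{-1}=1, q_{-2}=1, q_{-1}=0:
  i=0: a_0=8, p_0 = 8*1 + 0 = 8, q_0 = 8*0 + 1 = 1.
  i=1: a_1=7, p_1 = 7*8 + 1 = 57, q_1 = 7*1 + 0 = 7.
  i=2: a_2=4, p_2 = 4*57 + 8 = 236, q_2 = 4*7 + 1 = 29.
  i=3: a_3=7, p_3 = 7*236 + 57 = 1709, q_3 = 7*29 + 7 = 210.
  i=4: a_4=7, p_4 = 7*1709 + 236 = 12199, q_4 = 7*210 + 29 = 1499.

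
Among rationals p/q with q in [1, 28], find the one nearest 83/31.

75/28

Expand x = 83/31 as a continued fraction with the Euclidean algorithm:
  83 = 2*31 + 21, so a_0 = 2.
  31 = 1*21 + 10, so a_1 = 1.
  21 = 2*10 + 1, so a_2 = 2.
  10 = 10*1 + 0, so a_3 = 10.
so x = [2; 1, 2, 10].
Convergents (p_i = a_i*p_{i-1} + p_{i-2}, q_i = a_i*q_{i-1} + q_{i-2} with p_{-2}=0, p_{-1}=1, q_{-2}=1, q_{-1}=0), until the denominator exceeds 28:
  i=0: a_0=2, p_0 = 2*1 + 0 = 2, q_0 = 2*0 + 1 = 1.
  i=1: a_1=1, p_1 = 1*2 + 1 = 3, q_1 = 1*1 + 0 = 1.
  i=2: a_2=2, p_2 = 2*3 + 2 = 8, q_2 = 2*1 + 1 = 3.
  i=3: a_3=10, p_3 = 10*8 + 3 = 83, q_3 = 10*3 + 1 = 31.
q_3 = 31 > 28, so the last convergent with denominator <= 28 is p_2/q_2 = 8/3.
The closest fraction with denominator <= 28 is either p_2/q_2 or the intermediate fraction (k*p_2 + p_1)/(k*q_2 + q_1) with the largest k >= 1 whose denominator stays <= 28; these approach x as k grows, and every other convergent or intermediate fraction in range is farther away.
Largest k: floor((28 - q_1)/q_2) = floor((28 - 1)/3) = 9.
That gives (9*8 + 3)/(9*3 + 1) = 75/28.
Compare the errors: |x - 8/3| = |83*3 - 8*31|/(31*3) = 1/93, and |x - 75/28| = |83*28 - 75*31|/(31*28) = 1/868.
Cross-multiplying, 1*93 = 93 < 868 = 1*868, so 1/868 is smaller: the intermediate fraction 75/28 is closer to x than 8/3.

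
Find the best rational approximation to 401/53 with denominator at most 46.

227/30

Expand x = 401/53 as a continued fraction with the Euclidean algorithm:
  401 = 7*53 + 30, so a_0 = 7.
  53 = 1*30 + 23, so a_1 = 1.
  30 = 1*23 + 7, so a_2 = 1.
  23 = 3*7 + 2, so a_3 = 3.
  7 = 3*2 + 1, so a_4 = 3.
  2 = 2*1 + 0, so a_5 = 2.
so x = [7; 1, 1, 3, 3, 2].
Convergents (p_i = a_i*p_{i-1} + p_{i-2}, q_i = a_i*q_{i-1} + q_{i-2} with p_{-2}=0, p_{-1}=1, q_{-2}=1, q_{-1}=0), until the denominator exceeds 46:
  i=0: a_0=7, p_0 = 7*1 + 0 = 7, q_0 = 7*0 + 1 = 1.
  i=1: a_1=1, p_1 = 1*7 + 1 = 8, q_1 = 1*1 + 0 = 1.
  i=2: a_2=1, p_2 = 1*8 + 7 = 15, q_2 = 1*1 + 1 = 2.
  i=3: a_3=3, p_3 = 3*15 + 8 = 53, q_3 = 3*2 + 1 = 7.
  i=4: a_4=3, p_4 = 3*53 + 15 = 174, q_4 = 3*7 + 2 = 23.
  i=5: a_5=2, p_5 = 2*174 + 53 = 401, q_5 = 2*23 + 7 = 53.
q_5 = 53 > 46, so the last convergent with denominator <= 46 is p_4/q_4 = 174/23.
The closest fraction with denominator <= 46 is either p_4/q_4 or the intermediate fraction (k*p_4 + p_3)/(k*q_4 + q_3) with the largest k >= 1 whose denominator stays <= 46; these approach x as k grows, and every other convergent or intermediate fraction in range is farther away.
Largest k: floor((46 - q_3)/q_4) = floor((46 - 7)/23) = 1.
That gives (1*174 + 53)/(1*23 + 7) = 227/30.
Compare the errors: |x - 174/23| = |401*23 - 174*53|/(53*23) = 1/1219, and |x - 227/30| = |401*30 - 227*53|/(53*30) = 1/1590.
Cross-multiplying, 1*1219 = 1219 < 1590 = 1*1590, so 1/1590 is smaller: the intermediate fraction 227/30 is closer to x than 174/23.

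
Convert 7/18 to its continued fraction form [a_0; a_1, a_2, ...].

Run the Euclidean algorithm on 7 and 18; the successive quotients are the partial quotients a_0, a_1, ... (each step inverts the fractional part left over by the previous one):
  7 = 0*18 + 7, so a_0 = 0.
  18 = 2*7 + 4, so a_1 = 2.
  7 = 1*4 + 3, so a_2 = 1.
  4 = 1*3 + 1, so a_3 = 1.
  3 = 3*1 + 0, so a_4 = 3.
The remainder reaches 0 after 5 divisions, so the expansion has 5 partial quotients, read off in order.

[0; 2, 1, 1, 3]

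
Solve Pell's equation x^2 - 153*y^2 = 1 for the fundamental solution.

First expand sqrt(153) as a continued fraction. With x_i = (sqrt(153) + m_i)/d_i and (m_0, d_0) = (0, 1): a_0 = floor(sqrt(153)) = 12, since 12^2 = 144 <= 153 < 169 = 13^2.
Iterate m_{i+1} = d_i*a_i - m_i, d_{i+1} = (153 - m_{i+1}^2)/d_i, a_{i+1} = floor((a_0 + m_{i+1})/d_{i+1}):
  m_1 = 1*12 - 0 = 12, d_1 = (153 - 12^2)/1 = 9/1 = 9, a_1 = floor((12 + 12)/9) = 2.
  m_2 = 9*2 - 12 = 6, d_2 = (153 - 6^2)/9 = 117/9 = 13, a_2 = floor((12 + 6)/13) = 1.
  m_3 = 13*1 - 6 = 7, d_3 = (153 - 7^2)/13 = 104/13 = 8, a_3 = floor((12 + 7)/8) = 2.
  m_4 = 8*2 - 7 = 9, d_4 = (153 - 9^2)/8 = 72/8 = 9, a_4 = floor((12 + 9)/9) = 2.
  m_5 = 9*2 - 9 = 9, d_5 = (153 - 9^2)/9 = 72/9 = 8, a_5 = floor((12 + 9)/8) = 2.
  m_6 = 8*2 - 9 = 7, d_6 = (153 - 7^2)/8 = 104/8 = 13, a_6 = floor((12 + 7)/13) = 1.
  m_7 = 13*1 - 7 = 6, d_7 = (153 - 6^2)/13 = 117/13 = 9, a_7 = floor((12 + 6)/9) = 2.
  m_8 = 9*2 - 6 = 12, d_8 = (153 - 12^2)/9 = 9/9 = 1, a_8 = floor((12 + 12)/1) = 24.
  m_9 = 1*24 - 12 = 12, d_9 = (153 - 12^2)/1 = 9/1 = 9: (m_9, d_9) = (m_1, d_1) = (12, 9), so from here the quotients repeat a_1, ..., a_8; the period length is 8.
So sqrt(153) = [12; (2, 1, 2, 2, 2, 1, 2, 24)] with period length k = 8.
k is even, so the fundamental solution of x^2 - 153y^2 = 1 is (p_{k-1}, q_{k-1}) = (p_7, q_7); compute convergents through index 7.
Convergents (p_i = a_i*p_{i-1} + p_{i-2}, q_i = a_i*q_{i-1} + q_{i-2} with p_{-2}=0, p_{-1}=1, q_{-2}=1, q_{-1}=0):
  i=0: a_0=12, p_0 = 12*1 + 0 = 12, q_0 = 12*0 + 1 = 1.
  i=1: a_1=2, p_1 = 2*12 + 1 = 25, q_1 = 2*1 + 0 = 2.
  i=2: a_2=1, p_2 = 1*25 + 12 = 37, q_2 = 1*2 + 1 = 3.
  i=3: a_3=2, p_3 = 2*37 + 25 = 99, q_3 = 2*3 + 2 = 8.
  i=4: a_4=2, p_4 = 2*99 + 37 = 235, q_4 = 2*8 + 3 = 19.
  i=5: a_5=2, p_5 = 2*235 + 99 = 569, q_5 = 2*19 + 8 = 46.
  i=6: a_6=1, p_6 = 1*569 + 235 = 804, q_6 = 1*46 + 19 = 65.
  i=7: a_7=2, p_7 = 2*804 + 569 = 2177, q_7 = 2*65 + 46 = 176.
Check: 2177^2 - 153*176^2 = 4739329 - 4739328 = 1, so (x, y) = (2177, 176) solves the equation, and by the theorem it is the least positive solution.

(x, y) = (2177, 176)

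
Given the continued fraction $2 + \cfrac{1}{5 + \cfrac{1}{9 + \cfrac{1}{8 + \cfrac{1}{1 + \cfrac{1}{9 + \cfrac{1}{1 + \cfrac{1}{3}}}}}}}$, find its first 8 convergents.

2/1, 11/5, 101/46, 819/373, 920/419, 9099/4144, 10019/4563, 39156/17833

Using the convergent recurrence p_i = a_i*p_{i-1} + p_{i-2}, q_i = a_i*q_{i-1} + q_{i-2} with p_{-2}=0, p_{-1}=1, q_{-2}=1, q_{-1}=0:
  i=0: a_0=2, p_0 = 2*1 + 0 = 2, q_0 = 2*0 + 1 = 1.
  i=1: a_1=5, p_1 = 5*2 + 1 = 11, q_1 = 5*1 + 0 = 5.
  i=2: a_2=9, p_2 = 9*11 + 2 = 101, q_2 = 9*5 + 1 = 46.
  i=3: a_3=8, p_3 = 8*101 + 11 = 819, q_3 = 8*46 + 5 = 373.
  i=4: a_4=1, p_4 = 1*819 + 101 = 920, q_4 = 1*373 + 46 = 419.
  i=5: a_5=9, p_5 = 9*920 + 819 = 9099, q_5 = 9*419 + 373 = 4144.
  i=6: a_6=1, p_6 = 1*9099 + 920 = 10019, q_6 = 1*4144 + 419 = 4563.
  i=7: a_7=3, p_7 = 3*10019 + 9099 = 39156, q_7 = 3*4563 + 4144 = 17833.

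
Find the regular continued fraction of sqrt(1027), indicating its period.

Write x_i = (sqrt(1027) + m_i)/d_i with (m_0, d_0) = (0, 1). a_0 = floor(sqrt(1027)) = 32, since 32^2 = 1024 <= 1027 < 1089 = 33^2.
Iterate m_{i+1} = d_i*a_i - m_i, d_{i+1} = (1027 - m_{i+1}^2)/d_i, a_{i+1} = floor((a_0 + m_{i+1})/d_{i+1}):
  m_1 = 1*32 - 0 = 32, d_1 = (1027 - 32^2)/1 = 3/1 = 3, a_1 = floor((32 + 32)/3) = 21.
  m_2 = 3*21 - 32 = 31, d_2 = (1027 - 31^2)/3 = 66/3 = 22, a_2 = floor((32 + 31)/22) = 2.
  m_3 = 22*2 - 31 = 13, d_3 = (1027 - 13^2)/22 = 858/22 = 39, a_3 = floor((32 + 13)/39) = 1.
  m_4 = 39*1 - 13 = 26, d_4 = (1027 - 26^2)/39 = 351/39 = 9, a_4 = floor((32 + 26)/9) = 6.
  m_5 = 9*6 - 26 = 28, d_5 = (1027 - 28^2)/9 = 243/9 = 27, a_5 = floor((32 + 28)/27) = 2.
  m_6 = 27*2 - 28 = 26, d_6 = (1027 - 26^2)/27 = 351/27 = 13, a_6 = floor((32 + 26)/13) = 4.
  m_7 = 13*4 - 26 = 26, d_7 = (1027 - 26^2)/13 = 351/13 = 27, a_7 = floor((32 + 26)/27) = 2.
  m_8 = 27*2 - 26 = 28, d_8 = (1027 - 28^2)/27 = 243/27 = 9, a_8 = floor((32 + 28)/9) = 6.
  m_9 = 9*6 - 28 = 26, d_9 = (1027 - 26^2)/9 = 351/9 = 39, a_9 = floor((32 + 26)/39) = 1.
  m_10 = 39*1 - 26 = 13, d_10 = (1027 - 13^2)/39 = 858/39 = 22, a_10 = floor((32 + 13)/22) = 2.
  m_11 = 22*2 - 13 = 31, d_11 = (1027 - 31^2)/22 = 66/22 = 3, a_11 = floor((32 + 31)/3) = 21.
  m_12 = 3*21 - 31 = 32, d_12 = (1027 - 32^2)/3 = 3/3 = 1, a_12 = floor((32 + 32)/1) = 64.
  m_13 = 1*64 - 32 = 32, d_13 = (1027 - 32^2)/1 = 3/1 = 3: (m_13, d_13) = (m_1, d_1) = (32, 3), so from here the quotients repeat a_1, ..., a_12; the period length is 12.
Hence the expansion of sqrt(1027) is a_0 = 32 followed by the repeating block 21, 2, 1, 6, 2, 4, 2, 6, 1, 2, 21, 64 (period 12).

[32; (21, 2, 1, 6, 2, 4, 2, 6, 1, 2, 21, 64)]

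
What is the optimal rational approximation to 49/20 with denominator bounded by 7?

Expand x = 49/20 as a continued fraction with the Euclidean algorithm:
  49 = 2*20 + 9, so a_0 = 2.
  20 = 2*9 + 2, so a_1 = 2.
  9 = 4*2 + 1, so a_2 = 4.
  2 = 2*1 + 0, so a_3 = 2.
so x = [2; 2, 4, 2].
Convergents (p_i = a_i*p_{i-1} + p_{i-2}, q_i = a_i*q_{i-1} + q_{i-2} with p_{-2}=0, p_{-1}=1, q_{-2}=1, q_{-1}=0), until the denominator exceeds 7:
  i=0: a_0=2, p_0 = 2*1 + 0 = 2, q_0 = 2*0 + 1 = 1.
  i=1: a_1=2, p_1 = 2*2 + 1 = 5, q_1 = 2*1 + 0 = 2.
  i=2: a_2=4, p_2 = 4*5 + 2 = 22, q_2 = 4*2 + 1 = 9.
q_2 = 9 > 7, so the last convergent with denominator <= 7 is p_1/q_1 = 5/2.
The closest fraction with denominator <= 7 is either p_1/q_1 or the intermediate fraction (k*p_1 + p_0)/(k*q_1 + q_0) with the largest k >= 1 whose denominator stays <= 7; these approach x as k grows, and every other convergent or intermediate fraction in range is farther away.
Largest k: floor((7 - q_0)/q_1) = floor((7 - 1)/2) = 3.
That gives (3*5 + 2)/(3*2 + 1) = 17/7.
Compare the errors: |x - 5/2| = |49*2 - 5*20|/(20*2) = 2/40, and |x - 17/7| = |49*7 - 17*20|/(20*7) = 3/140.
Cross-multiplying, 3*40 = 120 < 280 = 2*140, so 3/140 is smaller: the intermediate fraction 17/7 is closer to x than 5/2.

17/7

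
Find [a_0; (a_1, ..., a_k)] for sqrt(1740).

Write x_i = (sqrt(1740) + m_i)/d_i with (m_0, d_0) = (0, 1). a_0 = floor(sqrt(1740)) = 41, since 41^2 = 1681 <= 1740 < 1764 = 42^2.
Iterate m_{i+1} = d_i*a_i - m_i, d_{i+1} = (1740 - m_{i+1}^2)/d_i, a_{i+1} = floor((a_0 + m_{i+1})/d_{i+1}):
  m_1 = 1*41 - 0 = 41, d_1 = (1740 - 41^2)/1 = 59/1 = 59, a_1 = floor((41 + 41)/59) = 1.
  m_2 = 59*1 - 41 = 18, d_2 = (1740 - 18^2)/59 = 1416/59 = 24, a_2 = floor((41 + 18)/24) = 2.
  m_3 = 24*2 - 18 = 30, d_3 = (1740 - 30^2)/24 = 840/24 = 35, a_3 = floor((41 + 30)/35) = 2.
  m_4 = 35*2 - 30 = 40, d_4 = (1740 - 40^2)/35 = 140/35 = 4, a_4 = floor((41 + 40)/4) = 20.
  m_5 = 4*20 - 40 = 40, d_5 = (1740 - 40^2)/4 = 140/4 = 35, a_5 = floor((41 + 40)/35) = 2.
  m_6 = 35*2 - 40 = 30, d_6 = (1740 - 30^2)/35 = 840/35 = 24, a_6 = floor((41 + 30)/24) = 2.
  m_7 = 24*2 - 30 = 18, d_7 = (1740 - 18^2)/24 = 1416/24 = 59, a_7 = floor((41 + 18)/59) = 1.
  m_8 = 59*1 - 18 = 41, d_8 = (1740 - 41^2)/59 = 59/59 = 1, a_8 = floor((41 + 41)/1) = 82.
  m_9 = 1*82 - 41 = 41, d_9 = (1740 - 41^2)/1 = 59/1 = 59: (m_9, d_9) = (m_1, d_1) = (41, 59), so from here the quotients repeat a_1, ..., a_8; the period length is 8.
Hence the expansion of sqrt(1740) is a_0 = 41 followed by the repeating block 1, 2, 2, 20, 2, 2, 1, 82 (period 8).

[41; (1, 2, 2, 20, 2, 2, 1, 82)]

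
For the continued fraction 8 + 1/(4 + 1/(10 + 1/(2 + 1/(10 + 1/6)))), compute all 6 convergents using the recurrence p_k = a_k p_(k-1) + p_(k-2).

Using the convergent recurrence p_i = a_i*p_{i-1} + p_{i-2}, q_i = a_i*q_{i-1} + q_{i-2} with p_{-2}=0, p_{-1}=1, q_{-2}=1, q_{-1}=0:
  i=0: a_0=8, p_0 = 8*1 + 0 = 8, q_0 = 8*0 + 1 = 1.
  i=1: a_1=4, p_1 = 4*8 + 1 = 33, q_1 = 4*1 + 0 = 4.
  i=2: a_2=10, p_2 = 10*33 + 8 = 338, q_2 = 10*4 + 1 = 41.
  i=3: a_3=2, p_3 = 2*338 + 33 = 709, q_3 = 2*41 + 4 = 86.
  i=4: a_4=10, p_4 = 10*709 + 338 = 7428, q_4 = 10*86 + 41 = 901.
  i=5: a_5=6, p_5 = 6*7428 + 709 = 45277, q_5 = 6*901 + 86 = 5492.

8/1, 33/4, 338/41, 709/86, 7428/901, 45277/5492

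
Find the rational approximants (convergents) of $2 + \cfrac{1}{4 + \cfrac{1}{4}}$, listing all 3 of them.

Using the convergent recurrence p_i = a_i*p_{i-1} + p_{i-2}, q_i = a_i*q_{i-1} + q_{i-2} with p_{-2}=0, p_{-1}=1, q_{-2}=1, q_{-1}=0:
  i=0: a_0=2, p_0 = 2*1 + 0 = 2, q_0 = 2*0 + 1 = 1.
  i=1: a_1=4, p_1 = 4*2 + 1 = 9, q_1 = 4*1 + 0 = 4.
  i=2: a_2=4, p_2 = 4*9 + 2 = 38, q_2 = 4*4 + 1 = 17.

2/1, 9/4, 38/17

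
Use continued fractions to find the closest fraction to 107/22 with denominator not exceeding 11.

Expand x = 107/22 as a continued fraction with the Euclidean algorithm:
  107 = 4*22 + 19, so a_0 = 4.
  22 = 1*19 + 3, so a_1 = 1.
  19 = 6*3 + 1, so a_2 = 6.
  3 = 3*1 + 0, so a_3 = 3.
so x = [4; 1, 6, 3].
Convergents (p_i = a_i*p_{i-1} + p_{i-2}, q_i = a_i*q_{i-1} + q_{i-2} with p_{-2}=0, p_{-1}=1, q_{-2}=1, q_{-1}=0), until the denominator exceeds 11:
  i=0: a_0=4, p_0 = 4*1 + 0 = 4, q_0 = 4*0 + 1 = 1.
  i=1: a_1=1, p_1 = 1*4 + 1 = 5, q_1 = 1*1 + 0 = 1.
  i=2: a_2=6, p_2 = 6*5 + 4 = 34, q_2 = 6*1 + 1 = 7.
  i=3: a_3=3, p_3 = 3*34 + 5 = 107, q_3 = 3*7 + 1 = 22.
q_3 = 22 > 11, so the last convergent with denominator <= 11 is p_2/q_2 = 34/7.
The closest fraction with denominator <= 11 is either p_2/q_2 or the intermediate fraction (k*p_2 + p_1)/(k*q_2 + q_1) with the largest k >= 1 whose denominator stays <= 11; these approach x as k grows, and every other convergent or intermediate fraction in range is farther away.
Largest k: floor((11 - q_1)/q_2) = floor((11 - 1)/7) = 1.
That gives (1*34 + 5)/(1*7 + 1) = 39/8.
Compare the errors: |x - 34/7| = |107*7 - 34*22|/(22*7) = 1/154, and |x - 39/8| = |107*8 - 39*22|/(22*8) = 2/176.
Cross-multiplying, 1*176 = 176 < 308 = 2*154, so 1/154 is smaller: the convergent 34/7 is closer to x than 39/8.

34/7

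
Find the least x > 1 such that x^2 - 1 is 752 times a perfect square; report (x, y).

First expand sqrt(752) as a continued fraction. With x_i = (sqrt(752) + m_i)/d_i and (m_0, d_0) = (0, 1): a_0 = floor(sqrt(752)) = 27, since 27^2 = 729 <= 752 < 784 = 28^2.
Iterate m_{i+1} = d_i*a_i - m_i, d_{i+1} = (752 - m_{i+1}^2)/d_i, a_{i+1} = floor((a_0 + m_{i+1})/d_{i+1}):
  m_1 = 1*27 - 0 = 27, d_1 = (752 - 27^2)/1 = 23/1 = 23, a_1 = floor((27 + 27)/23) = 2.
  m_2 = 23*2 - 27 = 19, d_2 = (752 - 19^2)/23 = 391/23 = 17, a_2 = floor((27 + 19)/17) = 2.
  m_3 = 17*2 - 19 = 15, d_3 = (752 - 15^2)/17 = 527/17 = 31, a_3 = floor((27 + 15)/31) = 1.
  m_4 = 31*1 - 15 = 16, d_4 = (752 - 16^2)/31 = 496/31 = 16, a_4 = floor((27 + 16)/16) = 2.
  m_5 = 16*2 - 16 = 16, d_5 = (752 - 16^2)/16 = 496/16 = 31, a_5 = floor((27 + 16)/31) = 1.
  m_6 = 31*1 - 16 = 15, d_6 = (752 - 15^2)/31 = 527/31 = 17, a_6 = floor((27 + 15)/17) = 2.
  m_7 = 17*2 - 15 = 19, d_7 = (752 - 19^2)/17 = 391/17 = 23, a_7 = floor((27 + 19)/23) = 2.
  m_8 = 23*2 - 19 = 27, d_8 = (752 - 27^2)/23 = 23/23 = 1, a_8 = floor((27 + 27)/1) = 54.
  m_9 = 1*54 - 27 = 27, d_9 = (752 - 27^2)/1 = 23/1 = 23: (m_9, d_9) = (m_1, d_1) = (27, 23), so from here the quotients repeat a_1, ..., a_8; the period length is 8.
So sqrt(752) = [27; (2, 2, 1, 2, 1, 2, 2, 54)] with period length k = 8.
k is even, so the fundamental solution of x^2 - 752y^2 = 1 is (p_{k-1}, q_{k-1}) = (p_7, q_7); compute convergents through index 7.
Convergents (p_i = a_i*p_{i-1} + p_{i-2}, q_i = a_i*q_{i-1} + q_{i-2} with p_{-2}=0, p_{-1}=1, q_{-2}=1, q_{-1}=0):
  i=0: a_0=27, p_0 = 27*1 + 0 = 27, q_0 = 27*0 + 1 = 1.
  i=1: a_1=2, p_1 = 2*27 + 1 = 55, q_1 = 2*1 + 0 = 2.
  i=2: a_2=2, p_2 = 2*55 + 27 = 137, q_2 = 2*2 + 1 = 5.
  i=3: a_3=1, p_3 = 1*137 + 55 = 192, q_3 = 1*5 + 2 = 7.
  i=4: a_4=2, p_4 = 2*192 + 137 = 521, q_4 = 2*7 + 5 = 19.
  i=5: a_5=1, p_5 = 1*521 + 192 = 713, q_5 = 1*19 + 7 = 26.
  i=6: a_6=2, p_6 = 2*713 + 521 = 1947, q_6 = 2*26 + 19 = 71.
  i=7: a_7=2, p_7 = 2*1947 + 713 = 4607, q_7 = 2*71 + 26 = 168.
Check: 4607^2 - 752*168^2 = 21224449 - 21224448 = 1, so (x, y) = (4607, 168) solves the equation, and by the theorem it is the least positive solution.

(x, y) = (4607, 168)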